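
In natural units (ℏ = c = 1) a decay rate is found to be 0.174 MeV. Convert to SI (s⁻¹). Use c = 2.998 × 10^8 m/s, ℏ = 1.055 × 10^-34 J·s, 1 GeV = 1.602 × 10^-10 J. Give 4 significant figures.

2.642 × 10^20 s⁻¹

A rate is [E]/ℏ; divide by ℏ.
1 GeV → 1/ℏ × (1 GeV in J) = 1.518 × 10^24 s⁻¹.
Convert the energy scale: 0.174 MeV = 1.74 × 10^-4 GeV.
Result: 1.74 × 10^-4 × 1.518 × 10^24 = 2.642 × 10^20 s⁻¹.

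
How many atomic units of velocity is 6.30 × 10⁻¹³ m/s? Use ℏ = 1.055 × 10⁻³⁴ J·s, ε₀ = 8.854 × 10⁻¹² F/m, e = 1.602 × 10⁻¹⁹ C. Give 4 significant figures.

atomic unit of velocity: v_au = e²/(4πε₀ℏ) = 2.186 × 10⁶ m/s.
6.30 × 10⁻¹³ / 2.186 × 10⁶ = 2.881 × 10⁻¹⁹

2.881 × 10⁻¹⁹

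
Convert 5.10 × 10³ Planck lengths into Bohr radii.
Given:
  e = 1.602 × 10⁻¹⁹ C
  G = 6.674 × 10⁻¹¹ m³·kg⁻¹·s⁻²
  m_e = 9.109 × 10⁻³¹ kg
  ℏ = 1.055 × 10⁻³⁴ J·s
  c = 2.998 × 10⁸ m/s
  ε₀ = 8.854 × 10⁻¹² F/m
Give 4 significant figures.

1.556 × 10⁻²¹

Planck length: ℓ_P = √(ℏG/c³) = 1.616 × 10⁻³⁵ m
Bohr radius: a₀ = 4πε₀ℏ²/(m_e e²) = 5.297 × 10⁻¹¹ m
5.10 × 10³ × 1.616 × 10⁻³⁵ / 5.297 × 10⁻¹¹ = 1.556 × 10⁻²¹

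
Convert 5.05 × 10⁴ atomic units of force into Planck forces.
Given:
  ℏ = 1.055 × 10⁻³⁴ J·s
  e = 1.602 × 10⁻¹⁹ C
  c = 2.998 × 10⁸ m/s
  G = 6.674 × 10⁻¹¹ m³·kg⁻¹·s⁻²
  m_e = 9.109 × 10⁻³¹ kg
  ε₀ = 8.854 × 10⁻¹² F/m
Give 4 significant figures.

3.429 × 10⁻⁴⁷

atomic unit of force: F_au = E_h/a₀ = m_e²e⁶/((4πε₀)³ℏ⁴) = 8.220 × 10⁻⁸ N
Planck force: F_P = c⁴/G = 1.210 × 10⁴⁴ N
5.05 × 10⁴ × 8.220 × 10⁻⁸ / 1.210 × 10⁴⁴ = 3.429 × 10⁻⁴⁷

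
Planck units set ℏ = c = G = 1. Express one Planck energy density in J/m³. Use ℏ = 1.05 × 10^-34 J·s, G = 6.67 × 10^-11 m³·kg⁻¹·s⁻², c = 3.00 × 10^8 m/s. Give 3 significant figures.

4.68 × 10^113 J/m³

From ℏ = c = G = 1 the energy density scale is u_P = c⁷/(ℏG²).
  = 2.19 × 10^59 / 4.67 × 10^-55
  = 4.68 × 10^113 J/m³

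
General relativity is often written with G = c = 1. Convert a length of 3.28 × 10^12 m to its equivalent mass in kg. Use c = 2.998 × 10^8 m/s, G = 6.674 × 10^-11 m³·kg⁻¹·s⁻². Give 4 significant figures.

4.417 × 10^39 kg

Length → mass via c²/G.
3.28 × 10^12 m × (c²/G) = 4.417 × 10^39 kg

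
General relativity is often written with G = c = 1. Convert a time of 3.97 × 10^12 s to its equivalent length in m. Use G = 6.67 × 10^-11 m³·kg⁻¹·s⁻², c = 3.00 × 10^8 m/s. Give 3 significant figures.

Time → length via c.
3.97 × 10^12 s × (c) = 1.19 × 10^21 m

1.19 × 10^21 m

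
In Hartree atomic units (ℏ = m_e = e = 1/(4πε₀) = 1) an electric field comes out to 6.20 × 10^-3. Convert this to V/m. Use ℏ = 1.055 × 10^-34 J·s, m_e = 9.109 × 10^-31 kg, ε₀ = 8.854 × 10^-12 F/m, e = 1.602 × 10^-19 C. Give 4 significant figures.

3.181 × 10^9 V/m

One atomic unit of electric field: E_au = E_h/(e a₀) = m_e²e⁵/((4πε₀)³ℏ⁴) = 5.131 × 10^11 V/m.
6.20 × 10^-3 × 5.131 × 10^11 V/m = 3.181 × 10^9 V/m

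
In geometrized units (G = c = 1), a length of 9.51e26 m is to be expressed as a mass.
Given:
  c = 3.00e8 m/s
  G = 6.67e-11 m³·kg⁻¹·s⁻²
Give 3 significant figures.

1.28e54 kg

Length → mass via c²/G.
9.51e26 m × (c²/G) = 1.28e54 kg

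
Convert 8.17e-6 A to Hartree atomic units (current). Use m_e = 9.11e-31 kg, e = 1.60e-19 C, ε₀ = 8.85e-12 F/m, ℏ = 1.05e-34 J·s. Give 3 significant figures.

1.22e-3

atomic unit of electric current: I_au = e E_h/ℏ = m_e e⁵/((4πε₀)²ℏ³) = 6.67e-3 A.
8.17e-6 / 6.67e-3 = 1.22e-3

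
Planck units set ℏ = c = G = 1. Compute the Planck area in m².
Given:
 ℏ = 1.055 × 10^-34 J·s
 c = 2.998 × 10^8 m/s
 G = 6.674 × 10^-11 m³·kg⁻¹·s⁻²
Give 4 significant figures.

2.613 × 10^-70 m²

Dimensional analysis gives A_P = ℏG/c³.
  = 7.041 × 10^-45 / 2.695 × 10^25
  = 2.613 × 10^-70 m²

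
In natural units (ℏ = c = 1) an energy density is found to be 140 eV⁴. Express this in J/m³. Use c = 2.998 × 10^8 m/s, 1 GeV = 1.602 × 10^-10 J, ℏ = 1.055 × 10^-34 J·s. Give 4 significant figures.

[E]/[L]³ = [E]⁴/(ℏc)³; restore (ℏc)⁻³.
1 GeV⁴ → 1/(ℏc)³ × (1 GeV in J)⁴ = 2.082 × 10^37 J/m³.
Convert the energy scale: 140 eV⁴ = 1.40 × 10^-34 GeV⁴.
Result: 1.40 × 10^-34 × 2.082 × 10^37 = 2.914 × 10^3 J/m³.

2.914 × 10^3 J/m³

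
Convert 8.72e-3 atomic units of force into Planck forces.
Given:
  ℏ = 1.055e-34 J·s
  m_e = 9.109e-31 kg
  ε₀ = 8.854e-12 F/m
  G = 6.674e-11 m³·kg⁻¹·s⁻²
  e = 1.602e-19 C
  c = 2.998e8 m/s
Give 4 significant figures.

atomic unit of force: F_au = E_h/a₀ = m_e²e⁶/((4πε₀)³ℏ⁴) = 8.220e-8 N
Planck force: F_P = c⁴/G = 1.210e44 N
8.72e-3 × 8.220e-8 / 1.210e44 = 5.922e-54

5.922e-54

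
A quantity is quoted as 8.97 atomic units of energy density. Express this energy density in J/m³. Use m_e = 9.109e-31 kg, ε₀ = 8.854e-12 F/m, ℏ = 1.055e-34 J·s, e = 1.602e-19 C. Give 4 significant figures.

2.627e14 J/m³

One atomic unit of energy density: u_au = E_h/a₀³ = m_e⁴e¹⁰/((4πε₀)⁵ℏ⁸) = 2.929e13 J/m³.
8.97 × 2.929e13 J/m³ = 2.627e14 J/m³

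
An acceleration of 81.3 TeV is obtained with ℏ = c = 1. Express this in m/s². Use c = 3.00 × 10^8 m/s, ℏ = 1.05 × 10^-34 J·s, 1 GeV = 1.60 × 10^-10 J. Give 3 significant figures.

3.72 × 10^37 m/s²

Acceleration is [L]/[T]² = c·[E]/ℏ.
1 GeV → c/ℏ × (1 GeV in J) = 4.57 × 10^32 m/s².
Convert the energy scale: 81.3 TeV = 8.13 × 10^4 GeV.
Result: 8.13 × 10^4 × 4.57 × 10^32 = 3.72 × 10^37 m/s².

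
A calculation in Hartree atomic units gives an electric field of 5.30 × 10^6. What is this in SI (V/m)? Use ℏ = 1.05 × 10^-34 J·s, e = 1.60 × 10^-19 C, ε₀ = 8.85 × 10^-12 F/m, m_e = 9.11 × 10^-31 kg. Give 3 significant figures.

2.76 × 10^18 V/m

One atomic unit of electric field: E_au = E_h/(e a₀) = m_e²e⁵/((4πε₀)³ℏ⁴) = 5.20 × 10^11 V/m.
5.30 × 10^6 × 5.20 × 10^11 V/m = 2.76 × 10^18 V/m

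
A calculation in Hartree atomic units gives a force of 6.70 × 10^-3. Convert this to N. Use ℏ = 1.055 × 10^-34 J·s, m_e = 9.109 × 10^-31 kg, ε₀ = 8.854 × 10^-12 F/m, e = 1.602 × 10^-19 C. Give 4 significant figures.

5.507 × 10^-10 N

One atomic unit of force: F_au = E_h/a₀ = m_e²e⁶/((4πε₀)³ℏ⁴) = 8.220 × 10^-8 N.
6.70 × 10^-3 × 8.220 × 10^-8 N = 5.507 × 10^-10 N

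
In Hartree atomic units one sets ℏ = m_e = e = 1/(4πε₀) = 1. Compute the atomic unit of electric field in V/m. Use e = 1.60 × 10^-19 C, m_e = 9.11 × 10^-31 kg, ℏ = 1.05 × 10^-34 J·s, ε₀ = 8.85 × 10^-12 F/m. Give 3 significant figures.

5.20 × 10^11 V/m

E_au = E_h/(e a₀) = m_e²e⁵/((4πε₀)³ℏ⁴)
E_h = 4.38 × 10^-18 J
a₀ = 5.26 × 10^-11 m
E_h/(e·a₀) = 5.20 × 10^11 V/m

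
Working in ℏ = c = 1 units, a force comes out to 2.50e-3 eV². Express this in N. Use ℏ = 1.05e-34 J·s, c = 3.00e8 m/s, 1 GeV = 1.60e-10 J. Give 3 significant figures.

Force is [E]/[L] = [E]²/(ℏc); restore (ℏc)⁻¹.
1 GeV² → 1/(ℏc) × (1 GeV in J)² = 8.13e5 N.
Convert the energy scale: 2.50e-3 eV² = 2.50e-21 GeV².
Result: 2.50e-21 × 8.13e5 = 2.03e-15 N.

2.03e-15 N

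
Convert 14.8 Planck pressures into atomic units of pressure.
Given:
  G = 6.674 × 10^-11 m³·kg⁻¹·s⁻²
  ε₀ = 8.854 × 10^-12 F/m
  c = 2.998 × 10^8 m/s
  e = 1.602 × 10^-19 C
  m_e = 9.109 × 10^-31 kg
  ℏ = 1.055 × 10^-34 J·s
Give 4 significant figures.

2.341 × 10^101

Planck pressure: p_P = c⁷/(ℏG²) = 4.632 × 10^113 Pa
atomic unit of pressure: P_au = E_h/a₀³ = m_e⁴e¹⁰/((4πε₀)⁵ℏ⁸) = 2.929 × 10^13 Pa
14.8 × 4.632 × 10^113 / 2.929 × 10^13 = 2.341 × 10^101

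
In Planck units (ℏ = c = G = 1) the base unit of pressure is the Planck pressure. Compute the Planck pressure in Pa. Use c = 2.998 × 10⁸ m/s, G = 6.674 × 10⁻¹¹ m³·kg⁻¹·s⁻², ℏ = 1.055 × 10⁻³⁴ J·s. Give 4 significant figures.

4.632 × 10¹¹³ Pa

p_P = c⁷/(ℏG²)
  = 2.177 × 10⁵⁹ / 4.699 × 10⁻⁵⁵
  = 4.632 × 10¹¹³ Pa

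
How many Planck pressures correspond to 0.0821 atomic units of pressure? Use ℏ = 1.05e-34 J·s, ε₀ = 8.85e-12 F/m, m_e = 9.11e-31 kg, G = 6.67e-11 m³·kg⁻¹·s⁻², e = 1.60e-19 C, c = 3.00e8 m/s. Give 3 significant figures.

atomic unit of pressure: P_au = E_h/a₀³ = m_e⁴e¹⁰/((4πε₀)⁵ℏ⁸) = 3.01e13 Pa
Planck pressure: p_P = c⁷/(ℏG²) = 4.68e113 Pa
0.0821 × 3.01e13 / 4.68e113 = 5.28e-102

5.28e-102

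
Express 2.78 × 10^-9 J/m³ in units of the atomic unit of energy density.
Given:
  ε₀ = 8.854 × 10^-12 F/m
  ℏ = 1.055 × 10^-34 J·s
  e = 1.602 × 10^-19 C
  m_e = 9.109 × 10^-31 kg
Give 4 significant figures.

9.491 × 10^-23

atomic unit of energy density: u_au = E_h/a₀³ = m_e⁴e¹⁰/((4πε₀)⁵ℏ⁸) = 2.929 × 10^13 J/m³.
2.78 × 10^-9 / 2.929 × 10^13 = 9.491 × 10^-23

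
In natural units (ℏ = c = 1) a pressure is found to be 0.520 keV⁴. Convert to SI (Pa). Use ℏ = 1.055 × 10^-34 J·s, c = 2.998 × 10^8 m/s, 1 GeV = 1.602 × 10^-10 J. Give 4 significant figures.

1.082 × 10^13 Pa

Pressure is [E]/[L]³ = [E]⁴/(ℏc)³.
1 GeV⁴ → 1/(ℏc)³ × (1 GeV in J)⁴ = 2.082 × 10^37 Pa.
Convert the energy scale: 0.520 keV⁴ = 5.20 × 10^-25 GeV⁴.
Result: 5.20 × 10^-25 × 2.082 × 10^37 = 1.082 × 10^13 Pa.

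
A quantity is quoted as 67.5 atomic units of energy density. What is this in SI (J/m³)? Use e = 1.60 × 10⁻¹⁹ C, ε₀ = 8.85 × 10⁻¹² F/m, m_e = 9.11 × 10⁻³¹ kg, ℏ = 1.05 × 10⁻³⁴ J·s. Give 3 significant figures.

2.03 × 10¹⁵ J/m³

One atomic unit of energy density: u_au = E_h/a₀³ = m_e⁴e¹⁰/((4πε₀)⁵ℏ⁸) = 3.01 × 10¹³ J/m³.
67.5 × 3.01 × 10¹³ J/m³ = 2.03 × 10¹⁵ J/m³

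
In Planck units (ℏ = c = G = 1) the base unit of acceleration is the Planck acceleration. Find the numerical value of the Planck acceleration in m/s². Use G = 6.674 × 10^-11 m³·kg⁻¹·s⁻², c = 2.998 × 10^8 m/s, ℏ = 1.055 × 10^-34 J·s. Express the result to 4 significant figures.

a_P = √(c⁷/(ℏG))
  = √(3.092 × 10^103)
  = 5.560 × 10^51 m/s²

5.560 × 10^51 m/s²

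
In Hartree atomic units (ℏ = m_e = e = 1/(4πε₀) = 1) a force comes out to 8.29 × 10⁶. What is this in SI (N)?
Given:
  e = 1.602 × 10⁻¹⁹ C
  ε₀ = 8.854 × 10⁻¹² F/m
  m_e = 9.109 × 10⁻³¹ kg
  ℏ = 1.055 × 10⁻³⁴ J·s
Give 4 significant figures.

0.6814 N

One atomic unit of force: F_au = E_h/a₀ = m_e²e⁶/((4πε₀)³ℏ⁴) = 8.220 × 10⁻⁸ N.
8.29 × 10⁶ × 8.220 × 10⁻⁸ N = 0.6814 N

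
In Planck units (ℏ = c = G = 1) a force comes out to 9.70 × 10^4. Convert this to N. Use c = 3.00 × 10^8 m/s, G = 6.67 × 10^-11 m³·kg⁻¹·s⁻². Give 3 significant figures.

One Planck force: F_P = c⁴/G = 1.21 × 10^44 N.
9.70 × 10^4 × 1.21 × 10^44 N = 1.18 × 10^49 N

1.18 × 10^49 N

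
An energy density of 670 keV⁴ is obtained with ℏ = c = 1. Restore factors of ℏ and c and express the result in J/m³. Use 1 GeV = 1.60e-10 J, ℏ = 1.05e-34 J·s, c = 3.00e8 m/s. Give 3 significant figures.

1.40e16 J/m³

[E]/[L]³ = [E]⁴/(ℏc)³; restore (ℏc)⁻³.
1 GeV⁴ → 1/(ℏc)³ × (1 GeV in J)⁴ = 2.10e37 J/m³.
Convert the energy scale: 670 keV⁴ = 6.70e-22 GeV⁴.
Result: 6.70e-22 × 2.10e37 = 1.40e16 J/m³.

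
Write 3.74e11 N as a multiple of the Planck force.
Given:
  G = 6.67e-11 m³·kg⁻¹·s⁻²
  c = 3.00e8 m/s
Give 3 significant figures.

3.08e-33

Planck force: F_P = c⁴/G = 1.21e44 N.
3.74e11 / 1.21e44 = 3.08e-33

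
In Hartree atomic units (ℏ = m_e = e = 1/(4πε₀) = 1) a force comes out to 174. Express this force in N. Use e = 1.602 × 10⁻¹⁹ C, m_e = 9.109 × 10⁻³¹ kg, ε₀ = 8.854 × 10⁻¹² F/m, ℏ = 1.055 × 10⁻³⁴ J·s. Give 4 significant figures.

1.430 × 10⁻⁵ N

One atomic unit of force: F_au = E_h/a₀ = m_e²e⁶/((4πε₀)³ℏ⁴) = 8.220 × 10⁻⁸ N.
174 × 8.220 × 10⁻⁸ N = 1.430 × 10⁻⁵ N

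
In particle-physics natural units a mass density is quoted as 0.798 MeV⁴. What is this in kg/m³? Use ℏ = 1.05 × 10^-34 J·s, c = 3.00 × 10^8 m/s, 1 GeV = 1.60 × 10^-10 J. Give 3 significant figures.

Mass density is [E]/(c²[L]³) = [E]⁴/(ℏ³c⁵).
1 GeV⁴ → 1/(ℏ³c⁵) × (1 GeV in J)⁴ = 2.33 × 10^20 kg/m³.
Convert the energy scale: 0.798 MeV⁴ = 7.98 × 10^-13 GeV⁴.
Result: 7.98 × 10^-13 × 2.33 × 10^20 = 1.86 × 10^8 kg/m³.

1.86 × 10^8 kg/m³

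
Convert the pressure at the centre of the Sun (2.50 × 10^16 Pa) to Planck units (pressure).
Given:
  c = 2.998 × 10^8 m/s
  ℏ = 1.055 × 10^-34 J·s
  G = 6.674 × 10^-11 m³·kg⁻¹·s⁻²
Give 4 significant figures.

Planck pressure: p_P = c⁷/(ℏG²) = 4.632 × 10^113 Pa.
2.50 × 10^16 / 4.632 × 10^113 = 5.397 × 10^-98

5.397 × 10^-98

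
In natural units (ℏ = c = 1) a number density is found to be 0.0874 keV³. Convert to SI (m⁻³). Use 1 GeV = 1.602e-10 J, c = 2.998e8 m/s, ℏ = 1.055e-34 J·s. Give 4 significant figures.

Number density is [L]⁻³ = [E]³/(ℏc)³.
1 GeV³ → 1/(ℏc)³ × (1 GeV in J)³ = 1.299e47 m⁻³.
Convert the energy scale: 0.0874 keV³ = 8.74e-20 GeV³.
Result: 8.74e-20 × 1.299e47 = 1.136e28 m⁻³.

1.136e28 m⁻³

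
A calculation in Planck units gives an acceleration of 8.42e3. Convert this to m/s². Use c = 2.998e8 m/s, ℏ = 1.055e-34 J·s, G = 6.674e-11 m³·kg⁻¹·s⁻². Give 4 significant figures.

One Planck acceleration: a_P = √(c⁷/(ℏG)) = 5.560e51 m/s².
8.42e3 × 5.560e51 m/s² = 4.682e55 m/s²

4.682e55 m/s²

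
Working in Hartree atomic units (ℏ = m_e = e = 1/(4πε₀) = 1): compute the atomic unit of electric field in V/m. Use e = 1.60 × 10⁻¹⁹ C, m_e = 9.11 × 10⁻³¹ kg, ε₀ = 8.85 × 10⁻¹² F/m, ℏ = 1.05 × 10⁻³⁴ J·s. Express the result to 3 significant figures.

5.20 × 10¹¹ V/m

From ℏ = m_e = e = 1/(4πε₀) = 1 the electric field scale is E_au = E_h/(e a₀) = m_e²e⁵/((4πε₀)³ℏ⁴).
E_h = 4.38 × 10⁻¹⁸ J
a₀ = 5.26 × 10⁻¹¹ m
E_h/(e·a₀) = 5.20 × 10¹¹ V/m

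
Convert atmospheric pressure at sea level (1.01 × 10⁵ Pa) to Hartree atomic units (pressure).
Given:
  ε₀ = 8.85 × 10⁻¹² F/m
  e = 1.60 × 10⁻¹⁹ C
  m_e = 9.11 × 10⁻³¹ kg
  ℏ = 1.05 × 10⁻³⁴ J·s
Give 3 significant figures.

atomic unit of pressure: P_au = E_h/a₀³ = m_e⁴e¹⁰/((4πε₀)⁵ℏ⁸) = 3.01 × 10¹³ Pa.
1.01 × 10⁵ / 3.01 × 10¹³ = 3.35 × 10⁻⁹

3.35 × 10⁻⁹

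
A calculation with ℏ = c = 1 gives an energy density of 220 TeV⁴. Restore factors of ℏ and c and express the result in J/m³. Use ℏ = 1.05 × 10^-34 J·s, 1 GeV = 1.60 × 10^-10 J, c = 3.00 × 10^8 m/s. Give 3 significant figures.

[E]/[L]³ = [E]⁴/(ℏc)³; restore (ℏc)⁻³.
1 GeV⁴ → 1/(ℏc)³ × (1 GeV in J)⁴ = 2.10 × 10^37 J/m³.
Convert the energy scale: 220 TeV⁴ = 2.20 × 10^14 GeV⁴.
Result: 2.20 × 10^14 × 2.10 × 10^37 = 4.61 × 10^51 J/m³.

4.61 × 10^51 J/m³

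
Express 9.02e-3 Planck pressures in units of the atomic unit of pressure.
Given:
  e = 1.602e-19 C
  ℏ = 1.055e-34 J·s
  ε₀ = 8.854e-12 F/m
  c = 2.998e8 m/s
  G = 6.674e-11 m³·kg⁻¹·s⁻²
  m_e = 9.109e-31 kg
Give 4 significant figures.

Planck pressure: p_P = c⁷/(ℏG²) = 4.632e113 Pa
atomic unit of pressure: P_au = E_h/a₀³ = m_e⁴e¹⁰/((4πε₀)⁵ℏ⁸) = 2.929e13 Pa
9.02e-3 × 4.632e113 / 2.929e13 = 1.426e98

1.426e98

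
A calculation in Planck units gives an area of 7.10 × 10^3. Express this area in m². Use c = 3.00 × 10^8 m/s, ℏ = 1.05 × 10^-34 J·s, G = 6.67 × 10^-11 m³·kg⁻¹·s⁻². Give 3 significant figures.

1.84 × 10^-66 m²

One Planck area: A_P = ℏG/c³ = 2.59 × 10^-70 m².
7.10 × 10^3 × 2.59 × 10^-70 m² = 1.84 × 10^-66 m²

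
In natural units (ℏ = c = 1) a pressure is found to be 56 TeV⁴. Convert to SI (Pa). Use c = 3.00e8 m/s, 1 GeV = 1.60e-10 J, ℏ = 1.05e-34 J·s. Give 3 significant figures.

Pressure is [E]/[L]³ = [E]⁴/(ℏc)³.
1 GeV⁴ → 1/(ℏc)³ × (1 GeV in J)⁴ = 2.10e37 Pa.
Convert the energy scale: 56 TeV⁴ = 5.60e13 GeV⁴.
Result: 5.60e13 × 2.10e37 = 1.17e51 Pa.

1.17e51 Pa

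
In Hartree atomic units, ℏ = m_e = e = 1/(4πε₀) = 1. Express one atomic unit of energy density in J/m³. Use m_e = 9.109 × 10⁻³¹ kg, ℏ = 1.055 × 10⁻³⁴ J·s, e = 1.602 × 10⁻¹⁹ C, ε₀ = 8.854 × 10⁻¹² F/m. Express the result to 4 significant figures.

2.929 × 10¹³ J/m³

The unique combination of the constants set to 1 with dimensions of energy density is u_au = E_h/a₀³ = m_e⁴e¹⁰/((4πε₀)⁵ℏ⁸).
E_h = 4.354 × 10⁻¹⁸ J
a₀ = 5.297 × 10⁻¹¹ m
E_h/a₀³ = 2.929 × 10¹³ J/m³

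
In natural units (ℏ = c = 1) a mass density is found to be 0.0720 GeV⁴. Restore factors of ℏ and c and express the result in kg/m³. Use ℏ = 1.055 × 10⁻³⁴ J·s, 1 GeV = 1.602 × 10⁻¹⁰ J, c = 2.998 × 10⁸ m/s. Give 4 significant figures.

1.668 × 10¹⁹ kg/m³

Mass density is [E]/(c²[L]³) = [E]⁴/(ℏ³c⁵).
1 GeV⁴ → 1/(ℏ³c⁵) × (1 GeV in J)⁴ = 2.316 × 10²⁰ kg/m³.
Result: 0.0720 × 2.316 × 10²⁰ = 1.668 × 10¹⁹ kg/m³.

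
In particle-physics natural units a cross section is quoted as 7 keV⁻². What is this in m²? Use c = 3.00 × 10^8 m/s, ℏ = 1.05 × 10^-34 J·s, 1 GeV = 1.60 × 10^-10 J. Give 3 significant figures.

2.71 × 10^-19 m²

Area is [L]² = [E]⁻²·(ℏc)²; restore (ℏc)².
1 GeV⁻² → (ℏc)² × (1 GeV in J)⁻² = 3.88 × 10^-32 m².
Convert the energy scale: 7 keV⁻² = 7.00 × 10^12 GeV⁻².
Result: 7.00 × 10^12 × 3.88 × 10^-32 = 2.71 × 10^-19 m².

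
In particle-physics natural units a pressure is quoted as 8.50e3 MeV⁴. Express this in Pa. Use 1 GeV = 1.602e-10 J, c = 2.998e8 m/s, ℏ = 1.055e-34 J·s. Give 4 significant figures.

1.769e29 Pa

Pressure is [E]/[L]³ = [E]⁴/(ℏc)³.
1 GeV⁴ → 1/(ℏc)³ × (1 GeV in J)⁴ = 2.082e37 Pa.
Convert the energy scale: 8.50e3 MeV⁴ = 8.50e-9 GeV⁴.
Result: 8.50e-9 × 2.082e37 = 1.769e29 Pa.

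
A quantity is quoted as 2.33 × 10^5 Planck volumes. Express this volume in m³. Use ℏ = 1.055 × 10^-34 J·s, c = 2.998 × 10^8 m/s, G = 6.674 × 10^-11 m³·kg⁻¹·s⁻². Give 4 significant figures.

9.842 × 10^-100 m³

One Planck volume: V_P = (ℏG/c³)^(3/2) = 4.224 × 10^-105 m³.
2.33 × 10^5 × 4.224 × 10^-105 m³ = 9.842 × 10^-100 m³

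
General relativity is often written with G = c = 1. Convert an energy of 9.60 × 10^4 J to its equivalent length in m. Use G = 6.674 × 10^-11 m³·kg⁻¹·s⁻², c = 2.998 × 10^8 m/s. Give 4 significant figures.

Energy → length via G/c⁴.
9.60 × 10^4 J × (G/c⁴) = 7.931 × 10^-40 m

7.931 × 10^-40 m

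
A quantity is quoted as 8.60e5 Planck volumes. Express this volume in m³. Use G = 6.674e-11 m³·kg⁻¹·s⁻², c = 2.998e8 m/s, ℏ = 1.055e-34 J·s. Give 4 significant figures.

3.633e-99 m³

One Planck volume: V_P = (ℏG/c³)^(3/2) = 4.224e-105 m³.
8.60e5 × 4.224e-105 m³ = 3.633e-99 m³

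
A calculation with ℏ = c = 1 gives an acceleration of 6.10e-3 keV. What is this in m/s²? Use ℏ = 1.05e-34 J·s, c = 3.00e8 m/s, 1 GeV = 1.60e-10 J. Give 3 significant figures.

Acceleration is [L]/[T]² = c·[E]/ℏ.
1 GeV → c/ℏ × (1 GeV in J) = 4.57e32 m/s².
Convert the energy scale: 6.10e-3 keV = 6.10e-9 GeV.
Result: 6.10e-9 × 4.57e32 = 2.79e24 m/s².

2.79e24 m/s²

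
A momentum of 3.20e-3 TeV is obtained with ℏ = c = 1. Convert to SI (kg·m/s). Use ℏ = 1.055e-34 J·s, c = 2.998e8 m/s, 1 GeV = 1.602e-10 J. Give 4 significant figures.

1.710e-18 kg·m/s

Momentum is [E]/c; divide by c.
1 GeV → 1/c × (1 GeV in J) = 5.344e-19 kg·m/s.
Convert the energy scale: 3.20e-3 TeV = 3.20 GeV.
Result: 3.20 × 5.344e-19 = 1.710e-18 kg·m/s.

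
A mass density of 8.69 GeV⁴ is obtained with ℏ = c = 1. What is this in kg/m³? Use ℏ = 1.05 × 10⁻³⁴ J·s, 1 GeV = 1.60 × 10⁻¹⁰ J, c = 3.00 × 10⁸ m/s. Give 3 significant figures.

Mass density is [E]/(c²[L]³) = [E]⁴/(ℏ³c⁵).
1 GeV⁴ → 1/(ℏ³c⁵) × (1 GeV in J)⁴ = 2.33 × 10²⁰ kg/m³.
Result: 8.69 × 2.33 × 10²⁰ = 2.02 × 10²¹ kg/m³.

2.02 × 10²¹ kg/m³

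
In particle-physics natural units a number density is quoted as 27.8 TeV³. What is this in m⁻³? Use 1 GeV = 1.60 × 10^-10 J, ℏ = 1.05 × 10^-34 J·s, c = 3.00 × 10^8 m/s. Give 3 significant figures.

Number density is [L]⁻³ = [E]³/(ℏc)³.
1 GeV³ → 1/(ℏc)³ × (1 GeV in J)³ = 1.31 × 10^47 m⁻³.
Convert the energy scale: 27.8 TeV³ = 2.78 × 10^10 GeV³.
Result: 2.78 × 10^10 × 1.31 × 10^47 = 3.64 × 10^57 m⁻³.

3.64 × 10^57 m⁻³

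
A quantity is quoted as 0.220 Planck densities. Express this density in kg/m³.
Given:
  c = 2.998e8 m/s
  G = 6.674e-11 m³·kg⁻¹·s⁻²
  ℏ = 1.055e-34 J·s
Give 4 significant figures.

One Planck density: ρ_P = c⁵/(ℏG²) = 5.154e96 kg/m³.
0.220 × 5.154e96 kg/m³ = 1.134e96 kg/m³

1.134e96 kg/m³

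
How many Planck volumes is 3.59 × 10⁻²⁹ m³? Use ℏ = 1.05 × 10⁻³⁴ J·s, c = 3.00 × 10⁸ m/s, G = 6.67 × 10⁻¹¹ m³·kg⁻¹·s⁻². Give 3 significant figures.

8.59 × 10⁷⁵

Planck volume: V_P = (ℏG/c³)^(3/2) = 4.18 × 10⁻¹⁰⁵ m³.
3.59 × 10⁻²⁹ / 4.18 × 10⁻¹⁰⁵ = 8.59 × 10⁷⁵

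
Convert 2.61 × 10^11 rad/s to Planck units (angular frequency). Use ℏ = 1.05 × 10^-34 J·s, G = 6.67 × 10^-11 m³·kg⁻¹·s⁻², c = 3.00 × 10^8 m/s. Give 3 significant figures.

1.40 × 10^-32

Planck angular frequency: ω_P = √(c⁵/(ℏG)) = 1.86 × 10^43 rad/s.
2.61 × 10^11 / 1.86 × 10^43 = 1.40 × 10^-32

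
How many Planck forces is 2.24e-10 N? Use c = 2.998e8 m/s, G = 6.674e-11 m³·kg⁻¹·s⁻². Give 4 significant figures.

Planck force: F_P = c⁴/G = 1.210e44 N.
2.24e-10 / 1.210e44 = 1.851e-54

1.851e-54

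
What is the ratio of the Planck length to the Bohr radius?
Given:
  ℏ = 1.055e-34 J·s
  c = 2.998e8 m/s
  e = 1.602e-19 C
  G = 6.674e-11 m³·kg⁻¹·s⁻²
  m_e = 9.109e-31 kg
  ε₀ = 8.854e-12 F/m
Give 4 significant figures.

Planck length: ℓ_P = √(ℏG/c³) = 1.616e-35 m
Bohr radius: a₀ = 4πε₀ℏ²/(m_e e²) = 5.297e-11 m
ratio = 1.616e-35 / 5.297e-11 = 3.051e-25

3.051e-25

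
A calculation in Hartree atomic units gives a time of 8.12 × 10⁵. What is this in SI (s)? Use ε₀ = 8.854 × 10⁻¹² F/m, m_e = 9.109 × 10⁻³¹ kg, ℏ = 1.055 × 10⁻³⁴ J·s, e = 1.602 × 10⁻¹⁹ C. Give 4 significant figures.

One atomic unit of time: τ_au = (4πε₀)²ℏ³/(m_e e⁴) = 2.423 × 10⁻¹⁷ s.
8.12 × 10⁵ × 2.423 × 10⁻¹⁷ s = 1.967 × 10⁻¹¹ s

1.967 × 10⁻¹¹ s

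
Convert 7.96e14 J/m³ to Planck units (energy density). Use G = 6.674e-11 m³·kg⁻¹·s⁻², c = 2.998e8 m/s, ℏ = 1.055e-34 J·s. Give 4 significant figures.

Planck energy density: u_P = c⁷/(ℏG²) = 4.632e113 J/m³.
7.96e14 / 4.632e113 = 1.718e-99

1.718e-99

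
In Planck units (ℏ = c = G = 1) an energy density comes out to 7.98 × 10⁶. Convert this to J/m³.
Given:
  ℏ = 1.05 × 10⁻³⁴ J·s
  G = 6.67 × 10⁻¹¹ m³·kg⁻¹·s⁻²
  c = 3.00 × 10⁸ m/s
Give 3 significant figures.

One Planck energy density: u_P = c⁷/(ℏG²) = 4.68 × 10¹¹³ J/m³.
7.98 × 10⁶ × 4.68 × 10¹¹³ J/m³ = 3.74 × 10¹²⁰ J/m³

3.74 × 10¹²⁰ J/m³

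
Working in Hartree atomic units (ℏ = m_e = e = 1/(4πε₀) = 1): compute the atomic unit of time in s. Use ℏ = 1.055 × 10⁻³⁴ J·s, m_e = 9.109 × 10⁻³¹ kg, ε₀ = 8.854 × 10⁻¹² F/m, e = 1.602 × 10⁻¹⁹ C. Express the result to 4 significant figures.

From ℏ = m_e = e = 1/(4πε₀) = 1 the time scale is τ_au = (4πε₀)²ℏ³/(m_e e⁴).
E_h = 4.354 × 10⁻¹⁸ J
ℏ/E_h = 2.423 × 10⁻¹⁷ s

2.423 × 10⁻¹⁷ s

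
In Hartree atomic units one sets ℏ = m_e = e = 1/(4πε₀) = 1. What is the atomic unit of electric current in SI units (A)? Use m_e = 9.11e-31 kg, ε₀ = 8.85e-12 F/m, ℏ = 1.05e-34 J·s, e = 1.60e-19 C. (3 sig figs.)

I_au = e E_h/ℏ = m_e e⁵/((4πε₀)²ℏ³)
E_h = 4.38e-18 J
e·E_h/ℏ = 6.67e-3 A

6.67e-3 A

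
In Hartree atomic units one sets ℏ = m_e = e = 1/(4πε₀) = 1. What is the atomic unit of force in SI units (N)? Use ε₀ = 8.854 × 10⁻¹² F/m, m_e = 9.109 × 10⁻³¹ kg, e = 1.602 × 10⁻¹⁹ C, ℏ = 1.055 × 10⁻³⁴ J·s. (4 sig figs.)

F_au = E_h/a₀ = m_e²e⁶/((4πε₀)³ℏ⁴)
E_h = 4.354 × 10⁻¹⁸ J
a₀ = 5.297 × 10⁻¹¹ m
E_h/a₀ = 8.220 × 10⁻⁸ N

8.220 × 10⁻⁸ N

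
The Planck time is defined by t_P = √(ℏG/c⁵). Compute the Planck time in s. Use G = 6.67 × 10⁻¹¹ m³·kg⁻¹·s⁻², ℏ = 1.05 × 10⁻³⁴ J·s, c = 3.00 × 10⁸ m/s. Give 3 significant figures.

5.37 × 10⁻⁴⁴ s

t_P = √(ℏG/c⁵)
  = √(2.88 × 10⁻⁸⁷)
  = 5.37 × 10⁻⁴⁴ s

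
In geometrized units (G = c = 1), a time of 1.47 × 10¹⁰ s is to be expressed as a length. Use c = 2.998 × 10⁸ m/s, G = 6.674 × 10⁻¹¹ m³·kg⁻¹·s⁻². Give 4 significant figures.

4.407 × 10¹⁸ m

Time → length via c.
1.47 × 10¹⁰ s × (c) = 4.407 × 10¹⁸ m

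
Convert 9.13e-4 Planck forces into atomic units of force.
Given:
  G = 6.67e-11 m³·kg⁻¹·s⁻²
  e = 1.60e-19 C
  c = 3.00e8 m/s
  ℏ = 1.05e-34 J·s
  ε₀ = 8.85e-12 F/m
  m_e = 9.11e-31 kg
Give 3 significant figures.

Planck force: F_P = c⁴/G = 1.21e44 N
atomic unit of force: F_au = E_h/a₀ = m_e²e⁶/((4πε₀)³ℏ⁴) = 8.33e-8 N
9.13e-4 × 1.21e44 / 8.33e-8 = 1.33e48

1.33e48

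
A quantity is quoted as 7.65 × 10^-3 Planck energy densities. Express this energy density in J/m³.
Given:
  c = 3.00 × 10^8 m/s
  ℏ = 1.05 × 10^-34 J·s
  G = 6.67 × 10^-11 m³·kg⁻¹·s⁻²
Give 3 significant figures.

3.58 × 10^111 J/m³

One Planck energy density: u_P = c⁷/(ℏG²) = 4.68 × 10^113 J/m³.
7.65 × 10^-3 × 4.68 × 10^113 J/m³ = 3.58 × 10^111 J/m³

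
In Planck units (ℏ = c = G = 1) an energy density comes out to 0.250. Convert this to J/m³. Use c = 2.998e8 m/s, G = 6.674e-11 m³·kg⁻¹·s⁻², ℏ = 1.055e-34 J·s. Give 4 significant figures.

One Planck energy density: u_P = c⁷/(ℏG²) = 4.632e113 J/m³.
0.250 × 4.632e113 J/m³ = 1.158e113 J/m³

1.158e113 J/m³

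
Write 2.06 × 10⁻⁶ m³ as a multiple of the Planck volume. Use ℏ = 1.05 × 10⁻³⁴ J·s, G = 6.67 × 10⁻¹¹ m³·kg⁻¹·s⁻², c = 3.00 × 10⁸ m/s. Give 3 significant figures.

Planck volume: V_P = (ℏG/c³)^(3/2) = 4.18 × 10⁻¹⁰⁵ m³.
2.06 × 10⁻⁶ / 4.18 × 10⁻¹⁰⁵ = 4.93 × 10⁹⁸

4.93 × 10⁹⁸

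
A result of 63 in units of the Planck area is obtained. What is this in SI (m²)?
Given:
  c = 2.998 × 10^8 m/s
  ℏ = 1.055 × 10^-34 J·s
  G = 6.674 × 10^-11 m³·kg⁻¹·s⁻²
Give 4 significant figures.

1.646 × 10^-68 m²

One Planck area: A_P = ℏG/c³ = 2.613 × 10^-70 m².
63 × 2.613 × 10^-70 m² = 1.646 × 10^-68 m²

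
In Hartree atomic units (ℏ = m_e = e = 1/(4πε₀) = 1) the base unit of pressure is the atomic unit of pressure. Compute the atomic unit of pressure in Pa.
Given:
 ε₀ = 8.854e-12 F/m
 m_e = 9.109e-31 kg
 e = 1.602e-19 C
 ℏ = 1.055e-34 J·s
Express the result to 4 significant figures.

P_au = E_h/a₀³ = m_e⁴e¹⁰/((4πε₀)⁵ℏ⁸)
E_h = 4.354e-18 J
a₀ = 5.297e-11 m
E_h/a₀³ = 2.929e13 Pa

2.929e13 Pa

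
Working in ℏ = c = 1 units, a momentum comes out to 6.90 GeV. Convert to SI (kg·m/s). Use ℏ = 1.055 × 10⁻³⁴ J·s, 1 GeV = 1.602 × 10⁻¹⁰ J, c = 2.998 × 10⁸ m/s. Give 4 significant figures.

Momentum is [E]/c; divide by c.
1 GeV → 1/c × (1 GeV in J) = 5.344 × 10⁻¹⁹ kg·m/s.
Result: 6.90 × 5.344 × 10⁻¹⁹ = 3.687 × 10⁻¹⁸ kg·m/s.

3.687 × 10⁻¹⁸ kg·m/s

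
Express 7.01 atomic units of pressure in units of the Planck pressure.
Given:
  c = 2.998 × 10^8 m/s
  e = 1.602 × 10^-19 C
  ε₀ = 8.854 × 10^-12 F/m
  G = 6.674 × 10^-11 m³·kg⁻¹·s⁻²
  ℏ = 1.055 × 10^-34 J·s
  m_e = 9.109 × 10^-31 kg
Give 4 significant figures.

atomic unit of pressure: P_au = E_h/a₀³ = m_e⁴e¹⁰/((4πε₀)⁵ℏ⁸) = 2.929 × 10^13 Pa
Planck pressure: p_P = c⁷/(ℏG²) = 4.632 × 10^113 Pa
7.01 × 2.929 × 10^13 / 4.632 × 10^113 = 4.433 × 10^-100

4.433 × 10^-100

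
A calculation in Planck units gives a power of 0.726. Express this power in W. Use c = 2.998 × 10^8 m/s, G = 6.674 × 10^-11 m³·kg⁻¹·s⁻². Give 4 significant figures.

One Planck power: P_P = c⁵/G = 3.629 × 10^52 W.
0.726 × 3.629 × 10^52 W = 2.635 × 10^52 W

2.635 × 10^52 W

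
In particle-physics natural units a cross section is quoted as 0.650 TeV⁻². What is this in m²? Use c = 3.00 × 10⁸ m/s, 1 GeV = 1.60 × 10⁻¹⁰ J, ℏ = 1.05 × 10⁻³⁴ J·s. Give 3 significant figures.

2.52 × 10⁻³⁸ m²

Area is [L]² = [E]⁻²·(ℏc)²; restore (ℏc)².
1 GeV⁻² → (ℏc)² × (1 GeV in J)⁻² = 3.88 × 10⁻³² m².
Convert the energy scale: 0.650 TeV⁻² = 6.50 × 10⁻⁷ GeV⁻².
Result: 6.50 × 10⁻⁷ × 3.88 × 10⁻³² = 2.52 × 10⁻³⁸ m².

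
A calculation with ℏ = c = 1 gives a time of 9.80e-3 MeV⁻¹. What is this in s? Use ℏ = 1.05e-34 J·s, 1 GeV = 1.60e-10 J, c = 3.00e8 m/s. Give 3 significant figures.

6.43e-24 s

A time is [E]⁻¹ in ℏ=c=1; restore one factor of ℏ.
1 GeV⁻¹ → ℏ × (1 GeV in J)⁻¹ = 6.56e-25 s.
Convert the energy scale: 9.80e-3 MeV⁻¹ = 9.80 GeV⁻¹.
Result: 9.80 × 6.56e-25 = 6.43e-24 s.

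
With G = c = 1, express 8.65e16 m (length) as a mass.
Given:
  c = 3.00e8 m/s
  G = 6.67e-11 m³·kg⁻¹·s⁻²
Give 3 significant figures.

1.17e44 kg

Length → mass via c²/G.
8.65e16 m × (c²/G) = 1.17e44 kg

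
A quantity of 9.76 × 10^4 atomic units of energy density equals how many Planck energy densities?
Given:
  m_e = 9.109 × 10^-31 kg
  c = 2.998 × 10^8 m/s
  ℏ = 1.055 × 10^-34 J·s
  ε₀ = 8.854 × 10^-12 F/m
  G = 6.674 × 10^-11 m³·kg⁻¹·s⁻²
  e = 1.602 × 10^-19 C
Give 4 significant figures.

6.172 × 10^-96

atomic unit of energy density: u_au = E_h/a₀³ = m_e⁴e¹⁰/((4πε₀)⁵ℏ⁸) = 2.929 × 10^13 J/m³
Planck energy density: u_P = c⁷/(ℏG²) = 4.632 × 10^113 J/m³
9.76 × 10^4 × 2.929 × 10^13 / 4.632 × 10^113 = 6.172 × 10^-96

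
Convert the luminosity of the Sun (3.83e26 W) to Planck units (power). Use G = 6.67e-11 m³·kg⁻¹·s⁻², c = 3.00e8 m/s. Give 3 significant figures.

Planck power: P_P = c⁵/G = 3.64e52 W.
3.83e26 / 3.64e52 = 1.05e-26

1.05e-26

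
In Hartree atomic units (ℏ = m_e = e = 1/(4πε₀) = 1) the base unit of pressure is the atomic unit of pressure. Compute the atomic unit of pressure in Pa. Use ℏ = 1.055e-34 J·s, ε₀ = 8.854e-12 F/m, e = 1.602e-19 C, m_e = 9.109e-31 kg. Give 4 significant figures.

2.929e13 Pa

P_au = E_h/a₀³ = m_e⁴e¹⁰/((4πε₀)⁵ℏ⁸)
E_h = 4.354e-18 J
a₀ = 5.297e-11 m
E_h/a₀³ = 2.929e13 Pa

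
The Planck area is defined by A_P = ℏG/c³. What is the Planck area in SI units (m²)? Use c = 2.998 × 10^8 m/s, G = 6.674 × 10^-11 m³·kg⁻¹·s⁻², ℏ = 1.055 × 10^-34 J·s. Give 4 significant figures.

A_P = ℏG/c³
  = 7.041 × 10^-45 / 2.695 × 10^25
  = 2.613 × 10^-70 m²

2.613 × 10^-70 m²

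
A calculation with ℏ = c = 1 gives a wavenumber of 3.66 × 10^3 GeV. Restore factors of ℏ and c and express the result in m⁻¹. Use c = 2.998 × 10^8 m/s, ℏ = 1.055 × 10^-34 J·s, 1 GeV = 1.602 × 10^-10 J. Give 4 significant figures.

1.854 × 10^19 m⁻¹

Inverse length is [E]/(ℏc).
1 GeV → 1/(ℏc) × (1 GeV in J) = 5.065 × 10^15 m⁻¹.
Result: 3.66 × 10^3 × 5.065 × 10^15 = 1.854 × 10^19 m⁻¹.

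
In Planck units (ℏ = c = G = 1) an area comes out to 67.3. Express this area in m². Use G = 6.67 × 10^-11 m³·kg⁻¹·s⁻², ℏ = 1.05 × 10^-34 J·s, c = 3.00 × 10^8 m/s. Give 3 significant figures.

1.75 × 10^-68 m²

One Planck area: A_P = ℏG/c³ = 2.59 × 10^-70 m².
67.3 × 2.59 × 10^-70 m² = 1.75 × 10^-68 m²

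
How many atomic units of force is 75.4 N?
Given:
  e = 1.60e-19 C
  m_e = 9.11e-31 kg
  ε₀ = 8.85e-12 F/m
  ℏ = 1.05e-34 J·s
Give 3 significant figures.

9.05e8

atomic unit of force: F_au = E_h/a₀ = m_e²e⁶/((4πε₀)³ℏ⁴) = 8.33e-8 N.
75.4 / 8.33e-8 = 9.05e8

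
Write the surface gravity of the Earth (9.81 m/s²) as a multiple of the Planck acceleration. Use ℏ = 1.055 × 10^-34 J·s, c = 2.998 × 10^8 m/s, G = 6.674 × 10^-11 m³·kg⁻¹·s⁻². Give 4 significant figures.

Planck acceleration: a_P = √(c⁷/(ℏG)) = 5.560 × 10^51 m/s².
9.81 / 5.560 × 10^51 = 1.764 × 10^-51

1.764 × 10^-51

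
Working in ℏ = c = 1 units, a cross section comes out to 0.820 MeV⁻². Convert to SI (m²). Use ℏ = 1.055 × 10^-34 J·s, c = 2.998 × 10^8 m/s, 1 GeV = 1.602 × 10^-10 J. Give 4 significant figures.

Area is [L]² = [E]⁻²·(ℏc)²; restore (ℏc)².
1 GeV⁻² → (ℏc)² × (1 GeV in J)⁻² = 3.898 × 10^-32 m².
Convert the energy scale: 0.820 MeV⁻² = 8.20 × 10^5 GeV⁻².
Result: 8.20 × 10^5 × 3.898 × 10^-32 = 3.196 × 10^-26 m².

3.196 × 10^-26 m²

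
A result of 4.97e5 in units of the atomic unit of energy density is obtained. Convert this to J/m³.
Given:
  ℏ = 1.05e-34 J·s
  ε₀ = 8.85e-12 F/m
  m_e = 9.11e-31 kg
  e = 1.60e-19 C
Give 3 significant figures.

1.50e19 J/m³

One atomic unit of energy density: u_au = E_h/a₀³ = m_e⁴e¹⁰/((4πε₀)⁵ℏ⁸) = 3.01e13 J/m³.
4.97e5 × 3.01e13 J/m³ = 1.50e19 J/m³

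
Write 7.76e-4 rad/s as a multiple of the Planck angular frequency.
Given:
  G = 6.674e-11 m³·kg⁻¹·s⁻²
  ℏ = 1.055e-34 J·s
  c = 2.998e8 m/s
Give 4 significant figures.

4.184e-47

Planck angular frequency: ω_P = √(c⁵/(ℏG)) = 1.855e43 rad/s.
7.76e-4 / 1.855e43 = 4.184e-47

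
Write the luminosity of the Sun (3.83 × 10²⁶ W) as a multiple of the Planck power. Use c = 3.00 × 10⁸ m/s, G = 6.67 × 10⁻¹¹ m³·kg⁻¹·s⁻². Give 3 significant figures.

Planck power: P_P = c⁵/G = 3.64 × 10⁵² W.
3.83 × 10²⁶ / 3.64 × 10⁵² = 1.05 × 10⁻²⁶

1.05 × 10⁻²⁶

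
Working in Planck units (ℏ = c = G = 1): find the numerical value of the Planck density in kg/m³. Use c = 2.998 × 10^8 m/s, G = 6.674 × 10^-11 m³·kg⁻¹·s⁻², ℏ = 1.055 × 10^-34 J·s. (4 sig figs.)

5.154 × 10^96 kg/m³

Dimensional analysis gives ρ_P = c⁵/(ℏG²).
  = 2.422 × 10^42 / 4.699 × 10^-55
  = 5.154 × 10^96 kg/m³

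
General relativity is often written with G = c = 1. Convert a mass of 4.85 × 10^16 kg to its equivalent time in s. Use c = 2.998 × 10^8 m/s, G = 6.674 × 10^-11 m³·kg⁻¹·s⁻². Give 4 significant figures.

1.201 × 10^-19 s

Mass → time via G/c³.
4.85 × 10^16 kg × (G/c³) = 1.201 × 10^-19 s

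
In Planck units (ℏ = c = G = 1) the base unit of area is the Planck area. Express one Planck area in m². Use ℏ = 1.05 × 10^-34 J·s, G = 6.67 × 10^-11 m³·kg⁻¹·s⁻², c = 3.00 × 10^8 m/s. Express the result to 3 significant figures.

2.59 × 10^-70 m²

A_P = ℏG/c³
  = 7.00 × 10^-45 / 2.70 × 10^25
  = 2.59 × 10^-70 m²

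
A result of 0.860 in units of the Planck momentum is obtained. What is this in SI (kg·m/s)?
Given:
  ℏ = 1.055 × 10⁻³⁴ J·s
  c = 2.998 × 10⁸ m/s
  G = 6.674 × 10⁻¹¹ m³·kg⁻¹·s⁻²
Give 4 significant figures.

5.613 kg·m/s

One Planck momentum: p_P = √(ℏc³/G) = 6.527 kg·m/s.
0.860 × 6.527 kg·m/s = 5.613 kg·m/s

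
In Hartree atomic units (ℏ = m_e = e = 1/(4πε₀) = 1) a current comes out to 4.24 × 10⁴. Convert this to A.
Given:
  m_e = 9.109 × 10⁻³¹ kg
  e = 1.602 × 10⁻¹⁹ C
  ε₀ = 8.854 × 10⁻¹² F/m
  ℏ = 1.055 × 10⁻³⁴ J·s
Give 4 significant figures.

280.3 A

One atomic unit of electric current: I_au = e E_h/ℏ = m_e e⁵/((4πε₀)²ℏ³) = 6.612 × 10⁻³ A.
4.24 × 10⁴ × 6.612 × 10⁻³ A = 280.3 A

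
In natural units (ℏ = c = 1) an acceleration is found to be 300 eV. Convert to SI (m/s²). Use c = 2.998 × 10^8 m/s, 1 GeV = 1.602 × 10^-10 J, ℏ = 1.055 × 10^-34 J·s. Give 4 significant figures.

1.366 × 10^26 m/s²

Acceleration is [L]/[T]² = c·[E]/ℏ.
1 GeV → c/ℏ × (1 GeV in J) = 4.552 × 10^32 m/s².
Convert the energy scale: 300 eV = 3.00 × 10^-7 GeV.
Result: 3.00 × 10^-7 × 4.552 × 10^32 = 1.366 × 10^26 m/s².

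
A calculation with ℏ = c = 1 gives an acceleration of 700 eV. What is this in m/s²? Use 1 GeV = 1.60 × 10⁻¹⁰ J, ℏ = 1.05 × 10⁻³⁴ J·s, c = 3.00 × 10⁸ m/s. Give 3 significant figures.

Acceleration is [L]/[T]² = c·[E]/ℏ.
1 GeV → c/ℏ × (1 GeV in J) = 4.57 × 10³² m/s².
Convert the energy scale: 700 eV = 7.00 × 10⁻⁷ GeV.
Result: 7.00 × 10⁻⁷ × 4.57 × 10³² = 3.20 × 10²⁶ m/s².

3.20 × 10²⁶ m/s²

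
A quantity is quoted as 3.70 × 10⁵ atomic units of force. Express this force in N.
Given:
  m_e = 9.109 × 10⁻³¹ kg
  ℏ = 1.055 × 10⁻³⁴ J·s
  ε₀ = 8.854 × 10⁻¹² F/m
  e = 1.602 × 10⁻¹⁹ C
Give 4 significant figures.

0.03041 N

One atomic unit of force: F_au = E_h/a₀ = m_e²e⁶/((4πε₀)³ℏ⁴) = 8.220 × 10⁻⁸ N.
3.70 × 10⁵ × 8.220 × 10⁻⁸ N = 0.03041 N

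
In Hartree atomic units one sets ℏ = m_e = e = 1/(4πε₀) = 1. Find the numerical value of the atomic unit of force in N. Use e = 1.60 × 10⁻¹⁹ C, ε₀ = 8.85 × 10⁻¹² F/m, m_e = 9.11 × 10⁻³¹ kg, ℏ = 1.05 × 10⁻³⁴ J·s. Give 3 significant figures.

8.33 × 10⁻⁸ N

F_au = E_h/a₀ = m_e²e⁶/((4πε₀)³ℏ⁴)
E_h = 4.38 × 10⁻¹⁸ J
a₀ = 5.26 × 10⁻¹¹ m
E_h/a₀ = 8.33 × 10⁻⁸ N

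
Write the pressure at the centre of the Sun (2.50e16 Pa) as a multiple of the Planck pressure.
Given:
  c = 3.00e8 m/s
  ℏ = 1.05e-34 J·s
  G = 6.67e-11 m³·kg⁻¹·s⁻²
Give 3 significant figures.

5.34e-98

Planck pressure: p_P = c⁷/(ℏG²) = 4.68e113 Pa.
2.50e16 / 4.68e113 = 5.34e-98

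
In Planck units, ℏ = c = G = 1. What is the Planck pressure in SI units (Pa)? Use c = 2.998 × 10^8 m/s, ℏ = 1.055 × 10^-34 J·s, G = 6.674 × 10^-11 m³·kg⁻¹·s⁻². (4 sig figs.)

4.632 × 10^113 Pa

Dimensional analysis gives p_P = c⁷/(ℏG²).
  = 2.177 × 10^59 / 4.699 × 10^-55
  = 4.632 × 10^113 Pa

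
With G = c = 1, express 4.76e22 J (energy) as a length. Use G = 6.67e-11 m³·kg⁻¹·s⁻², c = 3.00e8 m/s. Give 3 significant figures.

3.92e-22 m

Energy → length via G/c⁴.
4.76e22 J × (G/c⁴) = 3.92e-22 m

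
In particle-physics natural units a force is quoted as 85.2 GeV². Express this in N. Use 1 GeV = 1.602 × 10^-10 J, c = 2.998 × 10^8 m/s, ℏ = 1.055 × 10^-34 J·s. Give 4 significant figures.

Force is [E]/[L] = [E]²/(ℏc); restore (ℏc)⁻¹.
1 GeV² → 1/(ℏc) × (1 GeV in J)² = 8.114 × 10^5 N.
Result: 85.2 × 8.114 × 10^5 = 6.913 × 10^7 N.

6.913 × 10^7 N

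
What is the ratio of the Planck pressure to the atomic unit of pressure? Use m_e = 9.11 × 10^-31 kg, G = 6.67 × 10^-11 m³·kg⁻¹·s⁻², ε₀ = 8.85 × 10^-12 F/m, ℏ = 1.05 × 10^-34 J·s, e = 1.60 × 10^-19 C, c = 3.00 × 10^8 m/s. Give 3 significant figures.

1.55 × 10^100

Planck pressure: p_P = c⁷/(ℏG²) = 4.68 × 10^113 Pa
atomic unit of pressure: P_au = E_h/a₀³ = m_e⁴e¹⁰/((4πε₀)⁵ℏ⁸) = 3.01 × 10^13 Pa
ratio = 4.68 × 10^113 / 3.01 × 10^13 = 1.55 × 10^100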